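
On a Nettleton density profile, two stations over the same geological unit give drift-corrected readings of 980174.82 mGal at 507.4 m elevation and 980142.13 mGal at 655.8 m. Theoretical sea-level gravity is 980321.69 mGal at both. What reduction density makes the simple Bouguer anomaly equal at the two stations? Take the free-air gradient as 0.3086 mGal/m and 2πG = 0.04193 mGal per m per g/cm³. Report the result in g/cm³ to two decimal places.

Δg_obs = 980142.13 − 980174.82 = -32.69 mGal over Δh = 655.8 − 507.4 = 148.4 m
Equal Bouguer anomalies ⇒ Δg_obs + (0.3086 − 0.04193ρ)·Δh = 0
0.3086 − 0.04193ρ = −Δg_obs/Δh = 0.22028
ρ = (0.3086 − 0.22028) / 0.04193 = 2.11 g/cm³

2.11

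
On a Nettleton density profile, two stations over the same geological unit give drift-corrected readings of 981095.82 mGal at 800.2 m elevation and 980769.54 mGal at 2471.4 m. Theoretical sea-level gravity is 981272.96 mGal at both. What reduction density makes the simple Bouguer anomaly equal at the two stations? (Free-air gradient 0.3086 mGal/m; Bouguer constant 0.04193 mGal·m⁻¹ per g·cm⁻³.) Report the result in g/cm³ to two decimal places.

Δg_obs = 980769.54 − 981095.82 = -326.28 mGal over Δh = 2471.4 − 800.2 = 1671.2 m
Equal Bouguer anomalies ⇒ Δg_obs + (0.3086 − 0.04193ρ)·Δh = 0
0.3086 − 0.04193ρ = −Δg_obs/Δh = 0.19524
ρ = (0.3086 − 0.19524) / 0.04193 = 2.70 g/cm³

2.70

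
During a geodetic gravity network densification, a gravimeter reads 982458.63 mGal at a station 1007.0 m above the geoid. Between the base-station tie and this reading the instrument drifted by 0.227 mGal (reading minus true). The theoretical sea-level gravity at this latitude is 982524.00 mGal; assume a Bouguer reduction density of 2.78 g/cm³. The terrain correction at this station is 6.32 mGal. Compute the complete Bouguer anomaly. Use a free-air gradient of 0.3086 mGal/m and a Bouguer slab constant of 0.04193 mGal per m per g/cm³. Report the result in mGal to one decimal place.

Drift-corrected reading = 982458.63 − (0.227) = 982458.403 mGal
Free-air correction = 0.3086 × 1007.0 = 310.76 mGal
Free-air anomaly = 982458.403 − 982524.00 + (310.76) = 245.163 mGal
Bouguer slab correction = 0.04193 × 2.78 × 1007.0 = 117.38 mGal
Simple Bouguer anomaly = 245.163 − (117.38) = 127.783 mGal
Complete Bouguer anomaly = 127.783 + 6.32 = 134.103 mGal

134.1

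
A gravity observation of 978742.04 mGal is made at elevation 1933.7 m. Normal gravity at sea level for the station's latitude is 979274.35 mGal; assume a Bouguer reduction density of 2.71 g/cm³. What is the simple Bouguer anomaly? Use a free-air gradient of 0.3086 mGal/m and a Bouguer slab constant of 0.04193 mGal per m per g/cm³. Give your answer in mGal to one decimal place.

-155.3

Free-air correction = 0.3086 × 1933.7 = 596.74 mGal
Free-air anomaly = 978742.04 − 979274.35 + (596.74) = 64.43 mGal
Bouguer slab correction = 0.04193 × 2.71 × 1933.7 = 219.73 mGal
Simple Bouguer anomaly = 64.43 − (219.73) = -155.30 mGal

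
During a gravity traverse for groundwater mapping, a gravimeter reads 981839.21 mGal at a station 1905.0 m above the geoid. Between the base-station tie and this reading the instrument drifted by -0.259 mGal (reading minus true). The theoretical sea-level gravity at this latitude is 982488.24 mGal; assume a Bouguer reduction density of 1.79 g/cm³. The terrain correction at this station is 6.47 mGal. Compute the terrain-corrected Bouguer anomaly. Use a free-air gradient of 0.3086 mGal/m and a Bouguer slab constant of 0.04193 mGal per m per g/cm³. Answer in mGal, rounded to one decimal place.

Drift-corrected reading = 981839.21 − (-0.259) = 981839.469 mGal
Free-air correction = 0.3086 × 1905.0 = 587.88 mGal
Free-air anomaly = 981839.469 − 982488.24 + (587.88) = -60.891 mGal
Bouguer slab correction = 0.04193 × 1.79 × 1905.0 = 142.98 mGal
Simple Bouguer anomaly = -60.891 − (142.98) = -203.871 mGal
Complete Bouguer anomaly = -203.871 + 6.47 = -197.401 mGal

-197.4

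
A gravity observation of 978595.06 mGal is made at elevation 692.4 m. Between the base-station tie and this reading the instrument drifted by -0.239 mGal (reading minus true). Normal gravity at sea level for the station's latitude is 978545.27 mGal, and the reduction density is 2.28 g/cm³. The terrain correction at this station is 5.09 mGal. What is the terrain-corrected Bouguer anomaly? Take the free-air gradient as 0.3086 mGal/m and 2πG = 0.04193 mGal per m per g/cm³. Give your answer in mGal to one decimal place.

Drift-corrected reading = 978595.06 − (-0.239) = 978595.299 mGal
Free-air correction = 0.3086 × 692.4 = 213.67 mGal
Free-air anomaly = 978595.299 − 978545.27 + (213.67) = 263.699 mGal
Bouguer slab correction = 0.04193 × 2.28 × 692.4 = 66.19 mGal
Simple Bouguer anomaly = 263.699 − (66.19) = 197.509 mGal
Complete Bouguer anomaly = 197.509 + 5.09 = 202.599 mGal

202.6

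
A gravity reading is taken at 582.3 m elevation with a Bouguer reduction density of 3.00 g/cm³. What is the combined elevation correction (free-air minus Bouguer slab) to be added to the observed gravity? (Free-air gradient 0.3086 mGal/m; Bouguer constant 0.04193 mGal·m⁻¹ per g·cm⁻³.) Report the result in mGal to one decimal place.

106.5

Combined gradient = 0.3086 − 0.04193 × 3.00 = 0.1828100 mGal/m
Combined elevation correction = 0.1828100 × 582.3 = 106.5 mGal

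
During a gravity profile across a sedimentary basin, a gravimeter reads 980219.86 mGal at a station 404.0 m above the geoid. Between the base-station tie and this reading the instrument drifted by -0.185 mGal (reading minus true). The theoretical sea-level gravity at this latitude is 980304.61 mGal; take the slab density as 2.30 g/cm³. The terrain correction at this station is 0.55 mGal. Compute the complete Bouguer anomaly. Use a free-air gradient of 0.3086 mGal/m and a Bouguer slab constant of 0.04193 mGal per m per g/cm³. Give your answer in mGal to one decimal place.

1.7

Drift-corrected reading = 980219.86 − (-0.185) = 980220.045 mGal
Free-air correction = 0.3086 × 404.0 = 124.67 mGal
Free-air anomaly = 980220.045 − 980304.61 + (124.67) = 40.105 mGal
Bouguer slab correction = 0.04193 × 2.30 × 404.0 = 38.96 mGal
Simple Bouguer anomaly = 40.105 − (38.96) = 1.145 mGal
Complete Bouguer anomaly = 1.145 + 0.55 = 1.695 mGal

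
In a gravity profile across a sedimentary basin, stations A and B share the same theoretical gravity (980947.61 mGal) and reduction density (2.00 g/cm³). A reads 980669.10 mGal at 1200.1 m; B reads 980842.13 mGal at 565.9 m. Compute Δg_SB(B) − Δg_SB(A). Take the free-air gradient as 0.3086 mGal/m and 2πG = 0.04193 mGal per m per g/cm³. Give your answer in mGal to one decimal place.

Δg_SB(A) = 980669.10 − 980947.61 + 0.3086×1200.1 − 0.04193×2.00×1200.1 = -8.80 mGal
Δg_SB(B) = 980842.13 − 980947.61 + 0.3086×565.9 − 0.04193×2.00×565.9 = 21.70 mGal
Difference = 21.70 − (-8.80) = 30.50 mGal

30.5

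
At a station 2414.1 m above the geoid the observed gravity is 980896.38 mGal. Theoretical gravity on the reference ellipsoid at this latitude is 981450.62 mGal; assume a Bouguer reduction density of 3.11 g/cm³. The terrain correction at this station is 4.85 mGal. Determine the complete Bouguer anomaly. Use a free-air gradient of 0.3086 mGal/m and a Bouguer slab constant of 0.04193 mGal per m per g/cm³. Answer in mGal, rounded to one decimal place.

-119.2

Free-air correction = 0.3086 × 2414.1 = 744.99 mGal
Free-air anomaly = 980896.38 − 981450.62 + (744.99) = 190.75 mGal
Bouguer slab correction = 0.04193 × 3.11 × 2414.1 = 314.80 mGal
Simple Bouguer anomaly = 190.75 − (314.80) = -124.05 mGal
Complete Bouguer anomaly = -124.05 + 4.85 = -119.20 mGal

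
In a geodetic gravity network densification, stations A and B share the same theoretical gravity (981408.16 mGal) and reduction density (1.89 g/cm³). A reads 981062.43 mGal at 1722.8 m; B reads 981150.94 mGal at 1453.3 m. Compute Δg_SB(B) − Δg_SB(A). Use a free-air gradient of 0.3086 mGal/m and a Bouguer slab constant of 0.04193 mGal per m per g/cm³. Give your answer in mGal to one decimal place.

Δg_SB(A) = 981062.43 − 981408.16 + 0.3086×1722.8 − 0.04193×1.89×1722.8 = 49.40 mGal
Δg_SB(B) = 981150.94 − 981408.16 + 0.3086×1453.3 − 0.04193×1.89×1453.3 = 76.10 mGal
Difference = 76.10 − (49.40) = 26.70 mGal

26.7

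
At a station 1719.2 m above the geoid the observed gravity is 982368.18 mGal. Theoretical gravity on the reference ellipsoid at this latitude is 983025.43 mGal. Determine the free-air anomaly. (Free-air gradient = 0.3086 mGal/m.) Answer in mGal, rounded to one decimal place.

-126.7

Free-air correction = 0.3086 × 1719.2 = 530.55 mGal
Free-air anomaly = 982368.18 − 983025.43 + (530.55) = -126.70 mGal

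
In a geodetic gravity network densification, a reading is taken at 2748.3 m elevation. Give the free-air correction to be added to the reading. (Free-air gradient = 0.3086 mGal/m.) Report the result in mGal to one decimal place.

Free-air correction = 0.3086 × 2748.3 = 848.1 mGal

848.1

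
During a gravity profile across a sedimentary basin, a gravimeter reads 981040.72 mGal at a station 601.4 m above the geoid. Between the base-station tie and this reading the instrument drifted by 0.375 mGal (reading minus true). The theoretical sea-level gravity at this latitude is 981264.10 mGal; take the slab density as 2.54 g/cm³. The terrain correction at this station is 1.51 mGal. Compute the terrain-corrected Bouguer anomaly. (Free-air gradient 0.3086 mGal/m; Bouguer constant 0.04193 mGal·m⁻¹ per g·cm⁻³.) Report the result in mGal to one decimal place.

Drift-corrected reading = 981040.72 − (0.375) = 981040.345 mGal
Free-air correction = 0.3086 × 601.4 = 185.59 mGal
Free-air anomaly = 981040.345 − 981264.10 + (185.59) = -38.165 mGal
Bouguer slab correction = 0.04193 × 2.54 × 601.4 = 64.05 mGal
Simple Bouguer anomaly = -38.165 − (64.05) = -102.215 mGal
Complete Bouguer anomaly = -102.215 + 1.51 = -100.705 mGal

-100.7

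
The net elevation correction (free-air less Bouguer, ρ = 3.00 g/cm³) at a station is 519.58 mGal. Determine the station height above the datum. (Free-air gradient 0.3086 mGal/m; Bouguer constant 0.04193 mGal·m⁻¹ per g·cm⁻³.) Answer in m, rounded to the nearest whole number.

Combined gradient = 0.3086 − 0.04193 × 3.00 = 0.1828100 mGal/m
h = 519.58 / 0.1828100 = 2842.19 m

2842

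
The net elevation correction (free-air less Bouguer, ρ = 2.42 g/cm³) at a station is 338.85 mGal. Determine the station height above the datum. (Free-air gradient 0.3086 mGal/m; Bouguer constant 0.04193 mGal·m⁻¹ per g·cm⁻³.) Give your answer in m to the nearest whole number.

1636

Combined gradient = 0.3086 − 0.04193 × 2.42 = 0.2071294 mGal/m
h = 338.85 / 0.2071294 = 1635.93 m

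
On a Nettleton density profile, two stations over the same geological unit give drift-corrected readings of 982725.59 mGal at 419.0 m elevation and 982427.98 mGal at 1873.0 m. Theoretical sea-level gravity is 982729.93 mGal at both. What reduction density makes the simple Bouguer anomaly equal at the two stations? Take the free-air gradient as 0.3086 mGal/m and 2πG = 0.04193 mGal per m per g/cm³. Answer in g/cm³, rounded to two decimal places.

Δg_obs = 982427.98 − 982725.59 = -297.61 mGal over Δh = 1873.0 − 419.0 = 1454.0 m
Equal Bouguer anomalies ⇒ Δg_obs + (0.3086 − 0.04193ρ)·Δh = 0
0.3086 − 0.04193ρ = −Δg_obs/Δh = 0.20468
ρ = (0.3086 − 0.20468) / 0.04193 = 2.48 g/cm³

2.48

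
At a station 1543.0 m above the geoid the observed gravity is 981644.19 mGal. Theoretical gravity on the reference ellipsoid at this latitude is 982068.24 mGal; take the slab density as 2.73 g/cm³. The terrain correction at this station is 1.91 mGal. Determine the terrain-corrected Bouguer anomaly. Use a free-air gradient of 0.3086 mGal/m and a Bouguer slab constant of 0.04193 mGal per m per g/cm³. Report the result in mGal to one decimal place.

Free-air correction = 0.3086 × 1543.0 = 476.17 mGal
Free-air anomaly = 981644.19 − 982068.24 + (476.17) = 52.12 mGal
Bouguer slab correction = 0.04193 × 2.73 × 1543.0 = 176.63 mGal
Simple Bouguer anomaly = 52.12 − (176.63) = -124.51 mGal
Complete Bouguer anomaly = -124.51 + 1.91 = -122.60 mGal

-122.6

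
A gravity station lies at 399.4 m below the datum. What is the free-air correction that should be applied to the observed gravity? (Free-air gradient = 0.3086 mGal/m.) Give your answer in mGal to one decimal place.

-123.3

Free-air correction = 0.3086 × -399.4 = -123.3 mGal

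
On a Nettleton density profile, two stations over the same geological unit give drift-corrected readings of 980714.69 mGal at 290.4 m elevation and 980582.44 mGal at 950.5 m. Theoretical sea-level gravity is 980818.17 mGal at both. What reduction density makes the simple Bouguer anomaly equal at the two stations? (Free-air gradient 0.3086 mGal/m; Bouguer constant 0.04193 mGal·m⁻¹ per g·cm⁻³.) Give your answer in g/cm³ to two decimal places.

2.58

Δg_obs = 980582.44 − 980714.69 = -132.25 mGal over Δh = 950.5 − 290.4 = 660.1 m
Equal Bouguer anomalies ⇒ Δg_obs + (0.3086 − 0.04193ρ)·Δh = 0
0.3086 − 0.04193ρ = −Δg_obs/Δh = 0.20035
ρ = (0.3086 − 0.20035) / 0.04193 = 2.58 g/cm³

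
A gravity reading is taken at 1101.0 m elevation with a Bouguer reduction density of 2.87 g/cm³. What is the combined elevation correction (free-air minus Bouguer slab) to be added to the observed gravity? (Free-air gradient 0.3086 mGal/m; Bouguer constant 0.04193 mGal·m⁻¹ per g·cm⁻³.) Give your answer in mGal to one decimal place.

Combined gradient = 0.3086 − 0.04193 × 2.87 = 0.1882609 mGal/m
Combined elevation correction = 0.1882609 × 1101.0 = 207.3 mGal

207.3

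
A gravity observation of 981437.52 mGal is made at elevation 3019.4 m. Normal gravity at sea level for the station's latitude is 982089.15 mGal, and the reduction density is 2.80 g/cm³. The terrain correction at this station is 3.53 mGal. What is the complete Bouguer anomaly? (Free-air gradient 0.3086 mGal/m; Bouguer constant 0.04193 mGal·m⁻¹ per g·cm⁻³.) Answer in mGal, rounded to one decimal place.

-70.8

Free-air correction = 0.3086 × 3019.4 = 931.79 mGal
Free-air anomaly = 981437.52 − 982089.15 + (931.79) = 280.16 mGal
Bouguer slab correction = 0.04193 × 2.80 × 3019.4 = 354.49 mGal
Simple Bouguer anomaly = 280.16 − (354.49) = -74.33 mGal
Complete Bouguer anomaly = -74.33 + 3.53 = -70.80 mGal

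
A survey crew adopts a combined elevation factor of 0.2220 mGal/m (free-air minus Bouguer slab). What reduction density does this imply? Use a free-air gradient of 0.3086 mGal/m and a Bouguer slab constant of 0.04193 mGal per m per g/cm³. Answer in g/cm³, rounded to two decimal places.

2.07

0.2220 = 0.3086 − 0.04193 × ρ
ρ = (0.3086 − 0.2220) / 0.04193 = 2.07 g/cm³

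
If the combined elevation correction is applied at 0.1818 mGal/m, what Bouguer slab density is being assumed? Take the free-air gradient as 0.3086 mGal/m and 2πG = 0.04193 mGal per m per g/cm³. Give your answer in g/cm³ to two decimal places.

3.02

0.1818 = 0.3086 − 0.04193 × ρ
ρ = (0.3086 − 0.1818) / 0.04193 = 3.02 g/cm³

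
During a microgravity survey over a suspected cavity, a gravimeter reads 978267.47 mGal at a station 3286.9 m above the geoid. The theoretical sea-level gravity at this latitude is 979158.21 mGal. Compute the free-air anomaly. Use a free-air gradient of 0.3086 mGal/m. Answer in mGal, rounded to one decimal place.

123.6

Free-air correction = 0.3086 × 3286.9 = 1014.34 mGal
Free-air anomaly = 978267.47 − 979158.21 + (1014.34) = 123.60 mGal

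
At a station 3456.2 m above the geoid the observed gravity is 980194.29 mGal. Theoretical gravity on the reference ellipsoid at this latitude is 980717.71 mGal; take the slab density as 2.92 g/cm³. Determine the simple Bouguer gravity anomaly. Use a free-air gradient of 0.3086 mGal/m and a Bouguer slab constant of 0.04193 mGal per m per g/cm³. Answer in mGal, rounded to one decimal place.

Free-air correction = 0.3086 × 3456.2 = 1066.58 mGal
Free-air anomaly = 980194.29 − 980717.71 + (1066.58) = 543.16 mGal
Bouguer slab correction = 0.04193 × 2.92 × 3456.2 = 423.16 mGal
Simple Bouguer anomaly = 543.16 − (423.16) = 120.00 mGal

120.0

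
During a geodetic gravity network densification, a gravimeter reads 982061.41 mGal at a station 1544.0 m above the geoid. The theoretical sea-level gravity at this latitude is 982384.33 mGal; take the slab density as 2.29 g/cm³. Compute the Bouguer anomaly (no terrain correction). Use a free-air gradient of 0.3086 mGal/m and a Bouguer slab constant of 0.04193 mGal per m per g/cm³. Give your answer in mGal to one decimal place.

Free-air correction = 0.3086 × 1544.0 = 476.48 mGal
Free-air anomaly = 982061.41 − 982384.33 + (476.48) = 153.56 mGal
Bouguer slab correction = 0.04193 × 2.29 × 1544.0 = 148.25 mGal
Simple Bouguer anomaly = 153.56 − (148.25) = 5.31 mGal

5.3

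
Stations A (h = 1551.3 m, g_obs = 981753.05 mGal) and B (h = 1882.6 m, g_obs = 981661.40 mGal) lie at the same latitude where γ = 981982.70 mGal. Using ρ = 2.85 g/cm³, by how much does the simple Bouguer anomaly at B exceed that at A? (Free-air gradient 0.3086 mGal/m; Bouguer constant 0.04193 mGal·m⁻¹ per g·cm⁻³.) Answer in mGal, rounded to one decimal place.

-29.0

Δg_SB(A) = 981753.05 − 981982.70 + 0.3086×1551.3 − 0.04193×2.85×1551.3 = 63.70 mGal
Δg_SB(B) = 981661.40 − 981982.70 + 0.3086×1882.6 − 0.04193×2.85×1882.6 = 34.70 mGal
Difference = 34.70 − (63.70) = -29.00 mGal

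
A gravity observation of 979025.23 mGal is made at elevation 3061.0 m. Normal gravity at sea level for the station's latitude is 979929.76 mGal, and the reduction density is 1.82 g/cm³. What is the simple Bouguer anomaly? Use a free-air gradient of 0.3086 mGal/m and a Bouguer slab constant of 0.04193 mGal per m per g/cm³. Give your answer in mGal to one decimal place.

Free-air correction = 0.3086 × 3061.0 = 944.62 mGal
Free-air anomaly = 979025.23 − 979929.76 + (944.62) = 40.09 mGal
Bouguer slab correction = 0.04193 × 1.82 × 3061.0 = 233.59 mGal
Simple Bouguer anomaly = 40.09 − (233.59) = -193.50 mGal

-193.5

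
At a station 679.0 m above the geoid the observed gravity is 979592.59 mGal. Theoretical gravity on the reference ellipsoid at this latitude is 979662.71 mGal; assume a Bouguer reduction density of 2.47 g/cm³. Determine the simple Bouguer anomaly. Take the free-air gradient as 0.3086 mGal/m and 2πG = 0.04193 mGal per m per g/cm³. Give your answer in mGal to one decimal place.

Free-air correction = 0.3086 × 679.0 = 209.54 mGal
Free-air anomaly = 979592.59 − 979662.71 + (209.54) = 139.42 mGal
Bouguer slab correction = 0.04193 × 2.47 × 679.0 = 70.32 mGal
Simple Bouguer anomaly = 139.42 − (70.32) = 69.10 mGal

69.1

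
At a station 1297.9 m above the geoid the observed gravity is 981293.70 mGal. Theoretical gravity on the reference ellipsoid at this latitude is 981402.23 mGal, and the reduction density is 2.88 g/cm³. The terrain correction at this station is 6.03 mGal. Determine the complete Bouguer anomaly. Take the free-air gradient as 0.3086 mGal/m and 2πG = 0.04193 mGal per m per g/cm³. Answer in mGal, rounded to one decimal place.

141.3

Free-air correction = 0.3086 × 1297.9 = 400.53 mGal
Free-air anomaly = 981293.70 − 981402.23 + (400.53) = 292.00 mGal
Bouguer slab correction = 0.04193 × 2.88 × 1297.9 = 156.73 mGal
Simple Bouguer anomaly = 292.00 − (156.73) = 135.27 mGal
Complete Bouguer anomaly = 135.27 + 6.03 = 141.30 mGal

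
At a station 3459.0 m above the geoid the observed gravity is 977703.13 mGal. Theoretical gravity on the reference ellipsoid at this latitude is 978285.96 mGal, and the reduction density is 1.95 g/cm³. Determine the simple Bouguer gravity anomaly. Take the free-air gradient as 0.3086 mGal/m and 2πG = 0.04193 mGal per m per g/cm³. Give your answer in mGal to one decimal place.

Free-air correction = 0.3086 × 3459.0 = 1067.45 mGal
Free-air anomaly = 977703.13 − 978285.96 + (1067.45) = 484.62 mGal
Bouguer slab correction = 0.04193 × 1.95 × 3459.0 = 282.82 mGal
Simple Bouguer anomaly = 484.62 − (282.82) = 201.80 mGal

201.8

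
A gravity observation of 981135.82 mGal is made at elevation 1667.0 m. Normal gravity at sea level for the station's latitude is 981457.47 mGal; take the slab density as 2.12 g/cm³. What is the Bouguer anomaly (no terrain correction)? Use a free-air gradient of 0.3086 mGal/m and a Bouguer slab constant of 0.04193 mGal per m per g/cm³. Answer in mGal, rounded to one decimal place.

Free-air correction = 0.3086 × 1667.0 = 514.44 mGal
Free-air anomaly = 981135.82 − 981457.47 + (514.44) = 192.79 mGal
Bouguer slab correction = 0.04193 × 2.12 × 1667.0 = 148.18 mGal
Simple Bouguer anomaly = 192.79 − (148.18) = 44.61 mGal

44.6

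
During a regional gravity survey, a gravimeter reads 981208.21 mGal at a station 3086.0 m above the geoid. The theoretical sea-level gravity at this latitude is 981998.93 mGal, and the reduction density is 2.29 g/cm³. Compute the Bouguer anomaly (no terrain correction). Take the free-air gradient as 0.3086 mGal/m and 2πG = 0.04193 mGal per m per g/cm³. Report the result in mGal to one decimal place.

-134.7

Free-air correction = 0.3086 × 3086.0 = 952.34 mGal
Free-air anomaly = 981208.21 − 981998.93 + (952.34) = 161.62 mGal
Bouguer slab correction = 0.04193 × 2.29 × 3086.0 = 296.32 mGal
Simple Bouguer anomaly = 161.62 − (296.32) = -134.70 mGal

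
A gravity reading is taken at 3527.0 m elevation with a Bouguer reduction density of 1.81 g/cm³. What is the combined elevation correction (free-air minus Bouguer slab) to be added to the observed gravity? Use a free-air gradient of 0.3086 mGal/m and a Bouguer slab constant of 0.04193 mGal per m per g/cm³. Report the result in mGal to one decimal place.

820.8

Combined gradient = 0.3086 − 0.04193 × 1.81 = 0.2327067 mGal/m
Combined elevation correction = 0.2327067 × 3527.0 = 820.8 mGal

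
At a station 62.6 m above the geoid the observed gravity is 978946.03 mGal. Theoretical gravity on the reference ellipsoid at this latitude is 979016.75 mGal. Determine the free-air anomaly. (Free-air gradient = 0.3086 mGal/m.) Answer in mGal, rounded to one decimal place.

Free-air correction = 0.3086 × 62.6 = 19.32 mGal
Free-air anomaly = 978946.03 − 979016.75 + (19.32) = -51.40 mGal

-51.4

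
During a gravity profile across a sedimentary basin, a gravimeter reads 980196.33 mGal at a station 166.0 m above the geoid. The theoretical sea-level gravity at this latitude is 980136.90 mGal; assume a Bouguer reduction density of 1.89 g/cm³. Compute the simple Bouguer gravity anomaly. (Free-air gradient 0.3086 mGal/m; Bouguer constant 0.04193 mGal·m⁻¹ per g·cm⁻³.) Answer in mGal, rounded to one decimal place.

Free-air correction = 0.3086 × 166.0 = 51.23 mGal
Free-air anomaly = 980196.33 − 980136.90 + (51.23) = 110.66 mGal
Bouguer slab correction = 0.04193 × 1.89 × 166.0 = 13.16 mGal
Simple Bouguer anomaly = 110.66 − (13.16) = 97.50 mGal

97.5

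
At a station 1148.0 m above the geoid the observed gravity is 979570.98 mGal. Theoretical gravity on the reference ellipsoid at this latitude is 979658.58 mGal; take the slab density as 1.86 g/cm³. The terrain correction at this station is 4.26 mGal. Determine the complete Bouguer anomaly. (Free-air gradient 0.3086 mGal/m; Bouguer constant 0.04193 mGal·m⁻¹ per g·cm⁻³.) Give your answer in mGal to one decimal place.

Free-air correction = 0.3086 × 1148.0 = 354.27 mGal
Free-air anomaly = 979570.98 − 979658.58 + (354.27) = 266.67 mGal
Bouguer slab correction = 0.04193 × 1.86 × 1148.0 = 89.53 mGal
Simple Bouguer anomaly = 266.67 − (89.53) = 177.14 mGal
Complete Bouguer anomaly = 177.14 + 4.26 = 181.40 mGal

181.4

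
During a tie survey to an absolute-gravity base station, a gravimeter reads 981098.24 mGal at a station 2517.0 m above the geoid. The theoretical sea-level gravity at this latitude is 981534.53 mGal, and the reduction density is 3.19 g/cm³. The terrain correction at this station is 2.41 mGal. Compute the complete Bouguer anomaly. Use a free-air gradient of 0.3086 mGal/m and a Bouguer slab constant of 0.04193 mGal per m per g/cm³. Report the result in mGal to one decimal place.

6.2

Free-air correction = 0.3086 × 2517.0 = 776.75 mGal
Free-air anomaly = 981098.24 − 981534.53 + (776.75) = 340.46 mGal
Bouguer slab correction = 0.04193 × 3.19 × 2517.0 = 336.67 mGal
Simple Bouguer anomaly = 340.46 − (336.67) = 3.79 mGal
Complete Bouguer anomaly = 3.79 + 2.41 = 6.20 mGal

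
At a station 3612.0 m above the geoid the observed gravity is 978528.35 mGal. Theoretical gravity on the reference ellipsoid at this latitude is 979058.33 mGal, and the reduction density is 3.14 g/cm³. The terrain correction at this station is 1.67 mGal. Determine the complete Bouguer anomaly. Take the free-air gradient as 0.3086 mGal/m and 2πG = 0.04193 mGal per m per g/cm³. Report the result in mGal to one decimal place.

110.8

Free-air correction = 0.3086 × 3612.0 = 1114.66 mGal
Free-air anomaly = 978528.35 − 979058.33 + (1114.66) = 584.68 mGal
Bouguer slab correction = 0.04193 × 3.14 × 3612.0 = 475.56 mGal
Simple Bouguer anomaly = 584.68 − (475.56) = 109.12 mGal
Complete Bouguer anomaly = 109.12 + 1.67 = 110.79 mGal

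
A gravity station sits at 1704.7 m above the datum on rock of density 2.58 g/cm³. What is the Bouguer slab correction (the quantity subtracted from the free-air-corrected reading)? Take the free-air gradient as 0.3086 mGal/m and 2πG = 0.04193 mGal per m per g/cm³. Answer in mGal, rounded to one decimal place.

Bouguer slab correction = 0.04193 × 2.58 × 1704.7 = 184.4 mGal

184.4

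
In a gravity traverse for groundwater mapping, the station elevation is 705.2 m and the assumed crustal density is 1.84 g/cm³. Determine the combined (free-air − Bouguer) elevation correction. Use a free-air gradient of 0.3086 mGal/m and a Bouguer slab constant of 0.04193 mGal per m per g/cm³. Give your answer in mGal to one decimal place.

Combined gradient = 0.3086 − 0.04193 × 1.84 = 0.2314488 mGal/m
Combined elevation correction = 0.2314488 × 705.2 = 163.2 mGal

163.2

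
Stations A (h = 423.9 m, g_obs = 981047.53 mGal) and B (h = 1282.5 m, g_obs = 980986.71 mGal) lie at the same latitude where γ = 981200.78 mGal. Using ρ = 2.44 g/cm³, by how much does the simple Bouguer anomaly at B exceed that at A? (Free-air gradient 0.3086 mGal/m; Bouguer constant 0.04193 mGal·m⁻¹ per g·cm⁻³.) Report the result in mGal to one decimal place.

116.3

Δg_SB(A) = 981047.53 − 981200.78 + 0.3086×423.9 − 0.04193×2.44×423.9 = -65.80 mGal
Δg_SB(B) = 980986.71 − 981200.78 + 0.3086×1282.5 − 0.04193×2.44×1282.5 = 50.50 mGal
Difference = 50.50 − (-65.80) = 116.30 mGal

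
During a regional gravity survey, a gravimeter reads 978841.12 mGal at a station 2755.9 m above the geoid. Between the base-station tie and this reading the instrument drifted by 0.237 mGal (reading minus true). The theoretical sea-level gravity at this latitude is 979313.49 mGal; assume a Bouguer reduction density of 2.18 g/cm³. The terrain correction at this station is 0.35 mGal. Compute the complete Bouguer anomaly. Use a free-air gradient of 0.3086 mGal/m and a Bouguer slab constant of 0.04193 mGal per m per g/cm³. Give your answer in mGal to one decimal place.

126.3

Drift-corrected reading = 978841.12 − (0.237) = 978840.883 mGal
Free-air correction = 0.3086 × 2755.9 = 850.47 mGal
Free-air anomaly = 978840.883 − 979313.49 + (850.47) = 377.863 mGal
Bouguer slab correction = 0.04193 × 2.18 × 2755.9 = 251.91 mGal
Simple Bouguer anomaly = 377.863 − (251.91) = 125.953 mGal
Complete Bouguer anomaly = 125.953 + 0.35 = 126.303 mGal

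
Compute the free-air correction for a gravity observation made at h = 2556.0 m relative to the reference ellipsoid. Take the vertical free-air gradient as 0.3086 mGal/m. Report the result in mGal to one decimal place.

Free-air correction = 0.3086 × 2556.0 = 788.8 mGal

788.8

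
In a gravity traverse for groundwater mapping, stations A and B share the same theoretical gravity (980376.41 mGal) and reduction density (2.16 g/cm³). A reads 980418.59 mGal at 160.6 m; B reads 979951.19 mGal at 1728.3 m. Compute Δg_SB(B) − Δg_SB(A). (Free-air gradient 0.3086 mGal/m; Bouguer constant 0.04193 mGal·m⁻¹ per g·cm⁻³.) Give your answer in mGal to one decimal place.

-125.6

Δg_SB(A) = 980418.59 − 980376.41 + 0.3086×160.6 − 0.04193×2.16×160.6 = 77.20 mGal
Δg_SB(B) = 979951.19 − 980376.41 + 0.3086×1728.3 − 0.04193×2.16×1728.3 = -48.40 mGal
Difference = -48.40 − (77.20) = -125.60 mGal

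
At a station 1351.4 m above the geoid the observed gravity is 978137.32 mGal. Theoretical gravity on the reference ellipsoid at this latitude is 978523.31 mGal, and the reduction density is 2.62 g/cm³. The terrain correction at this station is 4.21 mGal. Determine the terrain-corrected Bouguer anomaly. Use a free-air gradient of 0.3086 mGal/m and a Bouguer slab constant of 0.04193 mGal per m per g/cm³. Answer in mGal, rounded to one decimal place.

Free-air correction = 0.3086 × 1351.4 = 417.04 mGal
Free-air anomaly = 978137.32 − 978523.31 + (417.04) = 31.05 mGal
Bouguer slab correction = 0.04193 × 2.62 × 1351.4 = 148.46 mGal
Simple Bouguer anomaly = 31.05 − (148.46) = -117.41 mGal
Complete Bouguer anomaly = -117.41 + 4.21 = -113.20 mGal

-113.2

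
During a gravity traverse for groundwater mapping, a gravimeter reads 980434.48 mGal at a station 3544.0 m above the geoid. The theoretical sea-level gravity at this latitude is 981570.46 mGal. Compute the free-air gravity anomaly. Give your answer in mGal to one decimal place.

Free-air correction = 0.3086 × 3544.0 = 1093.68 mGal
Free-air anomaly = 980434.48 − 981570.46 + (1093.68) = -42.30 mGal

-42.3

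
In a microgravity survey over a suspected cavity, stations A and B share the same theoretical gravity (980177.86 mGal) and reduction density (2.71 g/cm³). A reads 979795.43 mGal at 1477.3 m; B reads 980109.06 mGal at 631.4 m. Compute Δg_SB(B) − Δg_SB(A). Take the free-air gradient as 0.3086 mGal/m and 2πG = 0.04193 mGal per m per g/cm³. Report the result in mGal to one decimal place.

148.7

Δg_SB(A) = 979795.43 − 980177.86 + 0.3086×1477.3 − 0.04193×2.71×1477.3 = -94.40 mGal
Δg_SB(B) = 980109.06 − 980177.86 + 0.3086×631.4 − 0.04193×2.71×631.4 = 54.30 mGal
Difference = 54.30 − (-94.40) = 148.70 mGal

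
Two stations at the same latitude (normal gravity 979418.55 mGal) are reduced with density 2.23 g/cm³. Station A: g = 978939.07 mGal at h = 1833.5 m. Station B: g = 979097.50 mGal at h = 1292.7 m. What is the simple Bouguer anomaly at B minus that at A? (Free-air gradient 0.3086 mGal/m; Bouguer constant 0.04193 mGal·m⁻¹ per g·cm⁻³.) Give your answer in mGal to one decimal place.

Δg_SB(A) = 978939.07 − 979418.55 + 0.3086×1833.5 − 0.04193×2.23×1833.5 = -85.10 mGal
Δg_SB(B) = 979097.50 − 979418.55 + 0.3086×1292.7 − 0.04193×2.23×1292.7 = -43.00 mGal
Difference = -43.00 − (-85.10) = 42.10 mGal

42.1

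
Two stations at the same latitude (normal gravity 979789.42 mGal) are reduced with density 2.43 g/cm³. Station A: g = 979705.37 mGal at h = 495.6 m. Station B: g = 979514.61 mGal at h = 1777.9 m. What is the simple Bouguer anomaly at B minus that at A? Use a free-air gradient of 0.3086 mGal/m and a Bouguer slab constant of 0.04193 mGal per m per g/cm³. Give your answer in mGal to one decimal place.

Δg_SB(A) = 979705.37 − 979789.42 + 0.3086×495.6 − 0.04193×2.43×495.6 = 18.40 mGal
Δg_SB(B) = 979514.61 − 979789.42 + 0.3086×1777.9 − 0.04193×2.43×1777.9 = 92.70 mGal
Difference = 92.70 − (18.40) = 74.30 mGal

74.3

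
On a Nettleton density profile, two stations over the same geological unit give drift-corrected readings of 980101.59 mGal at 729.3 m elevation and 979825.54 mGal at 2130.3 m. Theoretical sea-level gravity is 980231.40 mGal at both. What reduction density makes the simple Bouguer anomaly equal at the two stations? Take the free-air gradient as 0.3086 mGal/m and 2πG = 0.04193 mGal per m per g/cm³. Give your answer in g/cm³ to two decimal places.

Δg_obs = 979825.54 − 980101.59 = -276.05 mGal over Δh = 2130.3 − 729.3 = 1401.0 m
Equal Bouguer anomalies ⇒ Δg_obs + (0.3086 − 0.04193ρ)·Δh = 0
0.3086 − 0.04193ρ = −Δg_obs/Δh = 0.19704
ρ = (0.3086 − 0.19704) / 0.04193 = 2.66 g/cm³

2.66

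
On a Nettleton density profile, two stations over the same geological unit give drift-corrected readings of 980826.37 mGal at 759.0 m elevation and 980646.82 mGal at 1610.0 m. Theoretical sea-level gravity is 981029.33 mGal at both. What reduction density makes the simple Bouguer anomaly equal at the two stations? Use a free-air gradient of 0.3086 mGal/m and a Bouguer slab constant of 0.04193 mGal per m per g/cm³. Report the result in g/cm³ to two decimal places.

2.33

Δg_obs = 980646.82 − 980826.37 = -179.55 mGal over Δh = 1610.0 − 759.0 = 851.0 m
Equal Bouguer anomalies ⇒ Δg_obs + (0.3086 − 0.04193ρ)·Δh = 0
0.3086 − 0.04193ρ = −Δg_obs/Δh = 0.21099
ρ = (0.3086 − 0.21099) / 0.04193 = 2.33 g/cm³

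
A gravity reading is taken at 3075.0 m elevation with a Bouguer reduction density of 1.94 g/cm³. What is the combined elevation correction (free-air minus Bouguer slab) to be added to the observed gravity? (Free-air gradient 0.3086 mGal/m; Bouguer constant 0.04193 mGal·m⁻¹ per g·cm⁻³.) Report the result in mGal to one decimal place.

Combined gradient = 0.3086 − 0.04193 × 1.94 = 0.2272558 mGal/m
Combined elevation correction = 0.2272558 × 3075.0 = 698.8 mGal

698.8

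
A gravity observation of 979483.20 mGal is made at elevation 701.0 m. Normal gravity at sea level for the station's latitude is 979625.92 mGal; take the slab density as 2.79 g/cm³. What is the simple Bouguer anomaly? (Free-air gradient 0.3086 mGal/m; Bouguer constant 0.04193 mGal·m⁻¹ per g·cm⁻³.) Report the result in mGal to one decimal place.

Free-air correction = 0.3086 × 701.0 = 216.33 mGal
Free-air anomaly = 979483.20 − 979625.92 + (216.33) = 73.61 mGal
Bouguer slab correction = 0.04193 × 2.79 × 701.0 = 82.01 mGal
Simple Bouguer anomaly = 73.61 − (82.01) = -8.40 mGal

-8.4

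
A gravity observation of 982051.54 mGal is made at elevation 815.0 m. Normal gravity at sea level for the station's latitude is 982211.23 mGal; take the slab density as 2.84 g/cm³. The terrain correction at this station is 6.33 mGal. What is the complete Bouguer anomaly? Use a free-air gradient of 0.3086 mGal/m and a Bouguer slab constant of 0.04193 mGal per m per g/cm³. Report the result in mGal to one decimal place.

1.1

Free-air correction = 0.3086 × 815.0 = 251.51 mGal
Free-air anomaly = 982051.54 − 982211.23 + (251.51) = 91.82 mGal
Bouguer slab correction = 0.04193 × 2.84 × 815.0 = 97.05 mGal
Simple Bouguer anomaly = 91.82 − (97.05) = -5.23 mGal
Complete Bouguer anomaly = -5.23 + 6.33 = 1.10 mGal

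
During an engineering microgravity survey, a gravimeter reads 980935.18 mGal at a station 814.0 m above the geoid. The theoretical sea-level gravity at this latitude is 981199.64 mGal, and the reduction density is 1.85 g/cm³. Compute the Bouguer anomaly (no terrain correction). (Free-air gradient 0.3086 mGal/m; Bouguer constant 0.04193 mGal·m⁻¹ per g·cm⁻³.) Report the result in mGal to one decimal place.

Free-air correction = 0.3086 × 814.0 = 251.20 mGal
Free-air anomaly = 980935.18 − 981199.64 + (251.20) = -13.26 mGal
Bouguer slab correction = 0.04193 × 1.85 × 814.0 = 63.14 mGal
Simple Bouguer anomaly = -13.26 − (63.14) = -76.40 mGal

-76.4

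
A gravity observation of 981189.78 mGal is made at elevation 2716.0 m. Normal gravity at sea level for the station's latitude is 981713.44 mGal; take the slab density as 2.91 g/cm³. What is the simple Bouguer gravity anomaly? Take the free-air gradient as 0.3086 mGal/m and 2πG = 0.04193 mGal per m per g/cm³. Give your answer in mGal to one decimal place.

Free-air correction = 0.3086 × 2716.0 = 838.16 mGal
Free-air anomaly = 981189.78 − 981713.44 + (838.16) = 314.50 mGal
Bouguer slab correction = 0.04193 × 2.91 × 2716.0 = 331.40 mGal
Simple Bouguer anomaly = 314.50 − (331.40) = -16.90 mGal

-16.9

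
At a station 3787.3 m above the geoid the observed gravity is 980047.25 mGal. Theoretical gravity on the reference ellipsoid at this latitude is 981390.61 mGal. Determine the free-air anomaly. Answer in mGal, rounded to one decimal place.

Free-air correction = 0.3086 × 3787.3 = 1168.76 mGal
Free-air anomaly = 980047.25 − 981390.61 + (1168.76) = -174.60 mGal

-174.6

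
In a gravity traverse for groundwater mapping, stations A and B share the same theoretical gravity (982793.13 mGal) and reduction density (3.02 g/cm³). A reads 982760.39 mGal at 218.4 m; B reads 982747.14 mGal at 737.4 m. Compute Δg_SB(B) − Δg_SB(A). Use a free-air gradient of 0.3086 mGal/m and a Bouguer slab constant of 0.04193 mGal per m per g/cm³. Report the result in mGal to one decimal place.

Δg_SB(A) = 982760.39 − 982793.13 + 0.3086×218.4 − 0.04193×3.02×218.4 = 7.00 mGal
Δg_SB(B) = 982747.14 − 982793.13 + 0.3086×737.4 − 0.04193×3.02×737.4 = 88.20 mGal
Difference = 88.20 − (7.00) = 81.20 mGal

81.2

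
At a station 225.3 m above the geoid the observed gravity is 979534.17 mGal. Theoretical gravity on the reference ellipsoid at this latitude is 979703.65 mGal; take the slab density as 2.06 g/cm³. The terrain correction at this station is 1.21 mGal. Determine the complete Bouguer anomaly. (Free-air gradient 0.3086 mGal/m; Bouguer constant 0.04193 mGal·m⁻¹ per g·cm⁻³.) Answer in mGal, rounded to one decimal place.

-118.2

Free-air correction = 0.3086 × 225.3 = 69.53 mGal
Free-air anomaly = 979534.17 − 979703.65 + (69.53) = -99.95 mGal
Bouguer slab correction = 0.04193 × 2.06 × 225.3 = 19.46 mGal
Simple Bouguer anomaly = -99.95 − (19.46) = -119.41 mGal
Complete Bouguer anomaly = -119.41 + 1.21 = -118.20 mGal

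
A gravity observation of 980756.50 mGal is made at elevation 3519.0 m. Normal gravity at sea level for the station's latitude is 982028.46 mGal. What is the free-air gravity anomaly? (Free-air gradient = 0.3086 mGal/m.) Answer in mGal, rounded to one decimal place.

Free-air correction = 0.3086 × 3519.0 = 1085.96 mGal
Free-air anomaly = 980756.50 − 982028.46 + (1085.96) = -186.00 mGal

-186.0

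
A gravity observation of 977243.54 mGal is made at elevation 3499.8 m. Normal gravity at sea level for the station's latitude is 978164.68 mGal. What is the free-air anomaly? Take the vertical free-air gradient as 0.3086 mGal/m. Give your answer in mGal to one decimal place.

158.9

Free-air correction = 0.3086 × 3499.8 = 1080.04 mGal
Free-air anomaly = 977243.54 − 978164.68 + (1080.04) = 158.90 mGal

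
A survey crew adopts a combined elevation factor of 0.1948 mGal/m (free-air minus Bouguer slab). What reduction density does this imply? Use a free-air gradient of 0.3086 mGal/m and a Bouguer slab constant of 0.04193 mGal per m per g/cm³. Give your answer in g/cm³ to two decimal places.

2.71

0.1948 = 0.3086 − 0.04193 × ρ
ρ = (0.3086 − 0.1948) / 0.04193 = 2.71 g/cm³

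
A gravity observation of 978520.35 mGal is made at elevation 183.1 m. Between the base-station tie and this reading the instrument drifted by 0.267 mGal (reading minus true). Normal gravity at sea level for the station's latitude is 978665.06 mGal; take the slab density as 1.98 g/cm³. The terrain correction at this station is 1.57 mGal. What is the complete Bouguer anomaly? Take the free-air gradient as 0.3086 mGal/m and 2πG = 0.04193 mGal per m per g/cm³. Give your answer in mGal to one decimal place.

-102.1

Drift-corrected reading = 978520.35 − (0.267) = 978520.083 mGal
Free-air correction = 0.3086 × 183.1 = 56.50 mGal
Free-air anomaly = 978520.083 − 978665.06 + (56.50) = -88.477 mGal
Bouguer slab correction = 0.04193 × 1.98 × 183.1 = 15.20 mGal
Simple Bouguer anomaly = -88.477 − (15.20) = -103.677 mGal
Complete Bouguer anomaly = -103.677 + 1.57 = -102.107 mGal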